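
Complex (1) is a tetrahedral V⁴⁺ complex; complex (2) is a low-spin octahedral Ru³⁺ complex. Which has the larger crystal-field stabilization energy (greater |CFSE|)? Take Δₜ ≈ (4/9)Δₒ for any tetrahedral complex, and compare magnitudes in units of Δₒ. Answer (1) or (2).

(1): V sits in group 5; removing 4 electrons leaves V⁴⁺ with 5 − 4 = 1 d electrons; Tetrahedral splitting is small, so the complex is high-spin; e¹ t₂⁰, CFSE = -0.6Δₜ ≈ -0.27Δₒ.
(2): Ru sits in group 8; removing 3 electrons leaves Ru³⁺ with 8 − 3 = 5 d electrons; t₂g⁵ eg⁰, CFSE = -2.0Δₒ.
So (2) has the larger |CFSE|.

(2)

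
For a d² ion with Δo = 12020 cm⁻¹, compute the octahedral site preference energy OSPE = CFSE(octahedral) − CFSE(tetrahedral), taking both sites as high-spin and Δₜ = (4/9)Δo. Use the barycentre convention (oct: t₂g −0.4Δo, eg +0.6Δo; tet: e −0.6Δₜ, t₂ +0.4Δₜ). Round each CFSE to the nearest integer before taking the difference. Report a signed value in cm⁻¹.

-3205

Octahedral high-spin t2g^2 e_g^0: CFSE = -0.8 × 12020 = -9616 cm⁻¹.
In a tetrahedral site the filling is e^2 t2^0: CFSE(tet) = -1.2Δₜ = -1.2 × (4/9)(12020) = -6411 cm⁻¹.
Subtracting, OSPE = -9616 − (-6411) = -3205 cm⁻¹.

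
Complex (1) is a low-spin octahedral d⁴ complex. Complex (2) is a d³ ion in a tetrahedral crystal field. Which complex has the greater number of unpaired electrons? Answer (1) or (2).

(1): t2g^4 e_g^0 → 2 unpaired.
(2): Tetrahedral splitting is small, so the complex is high-spin; e² t₂¹ → 3 unpaired.
So (2) has more unpaired electrons.

(2)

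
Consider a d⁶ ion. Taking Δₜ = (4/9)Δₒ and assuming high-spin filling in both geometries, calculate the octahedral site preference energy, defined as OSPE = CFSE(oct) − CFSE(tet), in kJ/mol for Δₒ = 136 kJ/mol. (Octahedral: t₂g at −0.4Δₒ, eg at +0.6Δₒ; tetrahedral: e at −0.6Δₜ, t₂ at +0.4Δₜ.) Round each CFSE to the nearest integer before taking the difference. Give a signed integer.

Octahedral (high-spin): t₂g⁴ eg², CFSE = 4(−0.4) + 2(+0.6) = -0.4Δₒ = -0.4 × 136 = -54 kJ/mol.
Tetrahedral e³ t₂³ gives -0.6Δₜ = -0.6 × (4/9) × 136 = -36 kJ/mol.
Subtracting, OSPE = -54 − (-36) = -18 kJ/mol.

-18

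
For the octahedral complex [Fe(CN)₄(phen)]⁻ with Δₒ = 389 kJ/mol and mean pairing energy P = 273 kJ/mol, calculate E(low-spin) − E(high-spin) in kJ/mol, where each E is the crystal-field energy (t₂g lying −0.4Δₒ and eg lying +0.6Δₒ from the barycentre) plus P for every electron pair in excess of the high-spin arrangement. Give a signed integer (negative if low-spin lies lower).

-232

Ligand charges: 4×(-1) from CN⁻ and 1×(+0) from phen sum to -4; with overall charge -1, Fe is +3.
Fe sits in group 8; removing 3 electrons leaves Fe³⁺ with 8 − 3 = 5 d electrons.
High-spin d⁵ fills as t₂g³ eg² with CFSE 3(−0.4) + 2(+0.6) = 0.0Δₒ = 0 kJ/mol.
Low-spin: t₂g⁵ eg⁰, orbital CFSE = -2.0Δₒ = -778 kJ/mol; plus 2 excess pairs × P = +546 kJ/mol; total -232 kJ/mol.
The difference is -232 − (0) = -232 kJ/mol, so low-spin lies lower.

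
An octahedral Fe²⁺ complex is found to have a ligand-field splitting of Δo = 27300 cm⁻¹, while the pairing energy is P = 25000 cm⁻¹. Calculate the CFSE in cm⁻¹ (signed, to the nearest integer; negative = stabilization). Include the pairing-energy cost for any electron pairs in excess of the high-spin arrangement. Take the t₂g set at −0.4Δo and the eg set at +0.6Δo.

-15520

Fe sits in group 8; removing 2 electrons leaves Fe²⁺ with 8 − 2 = 6 d electrons.
Here Δo > P (27300 > 25000), so the low-spin state is favoured.
That gives t₂g⁶ eg⁰.
Orbital CFSE = -2.4Δo = -2.4 × 27300 = -65520 cm⁻¹.
Excess pairs vs high-spin: 3 − 1 = 2; pairing cost = +50000 cm⁻¹.
Net CFSE = -65520 + 50000 = -15520 cm⁻¹.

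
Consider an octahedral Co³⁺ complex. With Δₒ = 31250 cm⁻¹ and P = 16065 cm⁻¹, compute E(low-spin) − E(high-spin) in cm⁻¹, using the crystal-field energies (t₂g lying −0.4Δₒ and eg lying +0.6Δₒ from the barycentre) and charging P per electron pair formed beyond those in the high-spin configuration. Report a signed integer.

-30370

Group 9 minus oxidation state +3 gives a d⁶ configuration for Co³⁺.
High-spin d⁶ fills as t₂g⁴ eg² with CFSE 4(−0.4) + 2(+0.6) = -0.4Δₒ = -12500 cm⁻¹.
Low-spin t₂g⁶ eg⁰ gives -2.4Δₒ = -75000 cm⁻¹, but forming 2 extra pairs costs 2P = 32130 cm⁻¹, so E(LS) = -75000 + 32130 = -42870 cm⁻¹.
The difference is -42870 − (-12500) = -30370 cm⁻¹, so low-spin lies lower.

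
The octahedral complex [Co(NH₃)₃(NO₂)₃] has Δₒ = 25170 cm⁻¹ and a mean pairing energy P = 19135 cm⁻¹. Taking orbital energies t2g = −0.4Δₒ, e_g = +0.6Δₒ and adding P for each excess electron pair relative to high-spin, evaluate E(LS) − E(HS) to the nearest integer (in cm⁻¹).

-12070

Ligand charges: 3×(+0) from NH₃ and 3×(-1) from NO₂⁻ sum to -3; with overall charge +0, Co is +3.
Co³⁺: group 9, so d-count = 9 − 3 = 6.
In the high-spin limit (t2g^4 e_g^2) the orbital term is -0.4Δₒ = -10068 cm⁻¹, with no excess pairing.
Low-spin: t2g^6 e_g^0, orbital CFSE = -2.4Δₒ = -60408 cm⁻¹; plus 2 excess pairs × P = +38270 cm⁻¹; total -22138 cm⁻¹.
The difference is -22138 − (-10068) = -12070 cm⁻¹, so low-spin lies lower.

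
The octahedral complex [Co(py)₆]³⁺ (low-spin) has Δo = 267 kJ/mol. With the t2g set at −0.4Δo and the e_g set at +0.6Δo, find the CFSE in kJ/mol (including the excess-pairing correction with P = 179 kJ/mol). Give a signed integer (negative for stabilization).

-283

py is neutral, so the +3 overall charge sits on Co: oxidation state +3.
Co sits in group 9; removing 3 electrons leaves Co³⁺ with 9 − 3 = 6 d electrons.
Electron filling gives t2g^6 e_g^0.
CFSE(orbital) = 6×(-0.4Δo) + 0×(0.6Δo) = -2.4Δo; with Δo = 267 kJ/mol that is -641 kJ/mol.
High-spin d⁶ would be t2g^4 e_g^2 with 1 pair; low-spin has 3, so 2 excess pairs cost +2P = +358 kJ/mol.
Net CFSE = -641 + 358 = -283 kJ/mol.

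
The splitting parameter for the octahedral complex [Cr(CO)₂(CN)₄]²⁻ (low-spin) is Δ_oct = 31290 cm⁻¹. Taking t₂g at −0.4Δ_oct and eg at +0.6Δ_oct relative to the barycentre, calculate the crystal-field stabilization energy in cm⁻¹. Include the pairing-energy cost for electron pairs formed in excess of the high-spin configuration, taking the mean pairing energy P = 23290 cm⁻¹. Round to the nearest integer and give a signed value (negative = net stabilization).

Ligand charges: 2×(+0) from CO and 4×(-1) from CN⁻ sum to -4; with overall charge -2, Cr is +2.
Cr sits in group 6; removing 2 electrons leaves Cr²⁺ with 6 − 2 = 4 d electrons.
Configuration: t₂g⁴ eg⁰.
Orbital CFSE = 4(-0.4) + 0(0.6) = -1.6Δ_oct = -1.6 × 31290 = -50064 cm⁻¹.
High-spin d⁴ would be t₂g³ eg¹ with 0 pairs; low-spin has 1, so 1 excess pair costs +1P = +23290 cm⁻¹.
Combining: -50064 + 23290 = -26774 cm⁻¹.

-26774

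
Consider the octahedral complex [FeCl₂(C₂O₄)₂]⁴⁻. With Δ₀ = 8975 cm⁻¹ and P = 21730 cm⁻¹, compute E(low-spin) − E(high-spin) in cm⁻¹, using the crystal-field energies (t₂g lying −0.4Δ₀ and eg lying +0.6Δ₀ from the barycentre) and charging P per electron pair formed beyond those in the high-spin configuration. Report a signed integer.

25510

Ligand charges: 2×(-1) from Cl⁻ and 2×(-2) from C₂O₄²⁻ sum to -6; with overall charge -4, Fe is +2.
Fe²⁺: group 8, so d-count = 8 − 2 = 6.
In the high-spin limit (t₂g⁴ eg²) the orbital term is -0.4Δ₀ = -3590 cm⁻¹, with no excess pairing.
Low-spin t₂g⁶ eg⁰ gives -2.4Δ₀ = -21540 cm⁻¹, but forming 2 extra pairs costs 2P = 43460 cm⁻¹, so E(LS) = -21540 + 43460 = 21920 cm⁻¹.
Thus E(LS) − E(HS) = 25510 cm⁻¹.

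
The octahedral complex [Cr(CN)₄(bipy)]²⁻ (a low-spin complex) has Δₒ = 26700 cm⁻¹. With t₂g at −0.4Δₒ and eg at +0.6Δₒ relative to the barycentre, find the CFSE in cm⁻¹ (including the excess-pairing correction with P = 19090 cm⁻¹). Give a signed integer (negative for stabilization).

-23630

Ligand charges: 4×(-1) from CN⁻ and 1×(+0) from bipy sum to -4; with overall charge -2, Cr is +2.
Cr²⁺: group 6, so d-count = 6 − 2 = 4.
Electron filling gives t₂g⁴ eg⁰.
CFSE(orbital) = 4×(-0.4Δₒ) + 0×(0.6Δₒ) = -1.6Δₒ; with Δₒ = 26700 cm⁻¹ that is -42720 cm⁻¹.
Pairing penalty: 1 pair vs 0 in the high-spin reference → 1 extra × P = 19090 cm⁻¹.
Net CFSE = -42720 + 19090 = -23630 cm⁻¹.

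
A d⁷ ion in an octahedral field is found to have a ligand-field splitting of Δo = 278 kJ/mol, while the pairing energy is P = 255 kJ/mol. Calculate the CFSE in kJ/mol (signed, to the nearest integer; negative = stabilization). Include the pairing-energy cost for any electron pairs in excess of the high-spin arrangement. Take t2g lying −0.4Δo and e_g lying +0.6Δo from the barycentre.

-245

Since Δo = 278 kJ/mol > P = 255 kJ/mol, the complex adopts the low-spin configuration.
Configuration: t2g^6 e_g^1.
Orbital CFSE = -1.8Δo = -1.8 × 278 = -500 kJ/mol.
Excess pairs vs high-spin: 3 − 2 = 1; pairing cost = +255 kJ/mol.
Net CFSE = -500 + 255 = -245 kJ/mol.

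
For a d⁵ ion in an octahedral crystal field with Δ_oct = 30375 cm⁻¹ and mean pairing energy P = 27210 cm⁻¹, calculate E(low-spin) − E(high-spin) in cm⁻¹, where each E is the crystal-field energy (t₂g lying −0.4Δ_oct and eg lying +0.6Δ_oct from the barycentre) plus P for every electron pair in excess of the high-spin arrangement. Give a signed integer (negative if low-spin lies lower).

High-spin d⁵ fills as t₂g³ eg² with CFSE 3(−0.4) + 2(+0.6) = 0.0Δ_oct = 0 cm⁻¹.
For low-spin the configuration is t₂g⁵ eg⁰: orbital energy -2.0 × 30375 = -60750 cm⁻¹, and 2 additional pairs relative to high-spin add 54420 cm⁻¹, giving -6330 cm⁻¹.
The difference is -6330 − (0) = -6330 cm⁻¹, so low-spin lies lower.

-6330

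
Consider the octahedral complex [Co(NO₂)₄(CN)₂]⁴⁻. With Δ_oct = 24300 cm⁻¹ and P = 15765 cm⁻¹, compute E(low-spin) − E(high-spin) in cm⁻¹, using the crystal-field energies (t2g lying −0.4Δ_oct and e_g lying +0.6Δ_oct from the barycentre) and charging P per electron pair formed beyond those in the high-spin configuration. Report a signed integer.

-8535

Ligand charges: 4×(-1) from NO₂⁻ and 2×(-1) from CN⁻ sum to -6; with overall charge -4, Co is +2.
Group 9 minus oxidation state +2 gives a d⁷ configuration for Co²⁺.
In the high-spin limit (t2g^5 e_g^2) the orbital term is -0.8Δ_oct = -19440 cm⁻¹, with no excess pairing.
Low-spin t2g^6 e_g^1 gives -1.8Δ_oct = -43740 cm⁻¹, but forming 1 extra pair costs 1P = 15765 cm⁻¹, so E(LS) = -43740 + 15765 = -27975 cm⁻¹.
E(LS) − E(HS) = -27975 − (-19440) = -8535 cm⁻¹.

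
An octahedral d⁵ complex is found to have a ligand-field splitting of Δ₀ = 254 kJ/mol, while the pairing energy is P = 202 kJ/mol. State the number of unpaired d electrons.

Since Δ₀ = 254 kJ/mol > P = 202 kJ/mol, the complex adopts the low-spin configuration.
Configuration: t₂g⁵ eg⁰.
Unpaired electrons: 1.

1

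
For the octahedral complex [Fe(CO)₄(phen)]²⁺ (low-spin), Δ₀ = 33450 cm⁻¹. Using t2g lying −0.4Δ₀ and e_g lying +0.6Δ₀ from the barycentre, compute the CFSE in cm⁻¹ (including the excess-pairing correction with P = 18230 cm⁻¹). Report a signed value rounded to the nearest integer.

Ligand charges: 4×(+0) from CO and 1×(+0) from phen sum to +0; with overall charge +2, Fe is +2.
Fe sits in group 8; removing 2 electrons leaves Fe²⁺ with 8 − 2 = 6 d electrons.
Electron filling gives t2g^6 e_g^0.
Orbital CFSE = 6(-0.4) + 0(0.6) = -2.4Δ₀ = -2.4 × 33450 = -80280 cm⁻¹.
High-spin d⁶ would be t2g^4 e_g^2 with 1 pair; low-spin has 3, so 2 excess pairs cost +2P = +36460 cm⁻¹.
Net CFSE = -80280 + 36460 = -43820 cm⁻¹.

-43820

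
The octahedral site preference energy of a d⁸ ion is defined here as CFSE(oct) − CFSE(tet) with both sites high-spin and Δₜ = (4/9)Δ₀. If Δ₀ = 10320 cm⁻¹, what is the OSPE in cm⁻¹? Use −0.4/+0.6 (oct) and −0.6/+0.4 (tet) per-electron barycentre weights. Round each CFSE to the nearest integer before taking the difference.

In an octahedral site d⁸ (HS) is t₂g⁶ eg², giving CFSE(oct) = -1.2Δ₀ = -12384 cm⁻¹.
Tetrahedral e⁴ t₂⁴ gives -0.8Δₜ = -0.8 × (4/9) × 10320 = -3669 cm⁻¹.
OSPE = -12384 − (-3669) = -8715 cm⁻¹.

-8715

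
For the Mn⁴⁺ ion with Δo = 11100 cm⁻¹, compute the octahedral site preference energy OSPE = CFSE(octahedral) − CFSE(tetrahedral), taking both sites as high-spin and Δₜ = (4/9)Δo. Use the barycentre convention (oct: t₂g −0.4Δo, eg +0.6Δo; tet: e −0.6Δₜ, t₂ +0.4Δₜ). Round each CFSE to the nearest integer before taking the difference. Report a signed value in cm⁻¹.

Group 7 minus oxidation state +4 gives a d³ configuration for Mn⁴⁺.
Octahedral (high-spin): t2g^3 e_g^0, CFSE = 3(−0.4) + 0(+0.6) = -1.2Δo = -1.2 × 11100 = -13320 cm⁻¹.
In a tetrahedral site the filling is e^2 t2^1: CFSE(tet) = -0.8Δₜ = -0.8 × (4/9)(11100) = -3947 cm⁻¹.
Subtracting, OSPE = -13320 − (-3947) = -9373 cm⁻¹.

-9373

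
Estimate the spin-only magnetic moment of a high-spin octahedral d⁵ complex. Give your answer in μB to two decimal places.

5.92 μB

Configuration: t₂g³ eg² → 5 unpaired electrons.
μ(spin-only) = √[5(5+2)] = √35 ≈ 5.92 μB.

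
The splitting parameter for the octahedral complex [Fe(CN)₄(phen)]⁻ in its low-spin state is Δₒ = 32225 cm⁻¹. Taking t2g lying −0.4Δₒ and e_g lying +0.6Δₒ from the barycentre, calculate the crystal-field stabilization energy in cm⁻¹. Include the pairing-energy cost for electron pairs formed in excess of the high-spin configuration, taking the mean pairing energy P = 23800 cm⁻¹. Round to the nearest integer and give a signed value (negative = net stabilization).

-16850

Ligand charges: 4×(-1) from CN⁻ and 1×(+0) from phen sum to -4; with overall charge -1, Fe is +3.
Fe³⁺: group 8, so d-count = 8 − 3 = 5.
Electron filling gives t2g^5 e_g^0.
The orbital stabilization is -2.0Δₒ = -2.0 × 32225 = -64450 cm⁻¹.
High-spin d⁵ would be t2g^3 e_g^2 with 0 pairs; low-spin has 2, so 2 excess pairs cost +2P = +47600 cm⁻¹.
Overall CFSE = -64450 + 47600 = -16850 cm⁻¹.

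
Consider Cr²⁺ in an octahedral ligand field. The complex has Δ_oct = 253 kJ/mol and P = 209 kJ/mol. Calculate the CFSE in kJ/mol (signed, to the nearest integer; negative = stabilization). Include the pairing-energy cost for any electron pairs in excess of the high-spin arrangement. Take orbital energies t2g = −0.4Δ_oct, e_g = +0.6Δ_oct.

Cr²⁺: group 6, so d-count = 6 − 2 = 4.
Here Δ_oct > P (253 > 209), so the low-spin state is favoured.
Configuration: t2g^4 e_g^0.
Orbital CFSE = -1.6Δ_oct = -1.6 × 253 = -405 kJ/mol.
Excess pairs vs high-spin: 1 − 0 = 1; pairing cost = +209 kJ/mol.
Net CFSE = -405 + 209 = -196 kJ/mol.

-196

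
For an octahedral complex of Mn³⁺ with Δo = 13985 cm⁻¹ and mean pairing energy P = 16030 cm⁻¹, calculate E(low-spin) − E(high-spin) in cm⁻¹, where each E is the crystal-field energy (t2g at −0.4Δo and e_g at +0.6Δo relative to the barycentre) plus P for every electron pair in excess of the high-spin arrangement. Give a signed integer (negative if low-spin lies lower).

Mn is in group 7, so Mn³⁺ is d⁴ (7 − 3 = 4).
High-spin: t2g^3 e_g^1, CFSE = -0.6Δo = -8391 cm⁻¹.
Low-spin t2g^4 e_g^0 gives -1.6Δo = -22376 cm⁻¹, but forming 1 extra pair costs 1P = 16030 cm⁻¹, so E(LS) = -22376 + 16030 = -6346 cm⁻¹.
E(LS) − E(HS) = -6346 − (-8391) = 2045 cm⁻¹.

2045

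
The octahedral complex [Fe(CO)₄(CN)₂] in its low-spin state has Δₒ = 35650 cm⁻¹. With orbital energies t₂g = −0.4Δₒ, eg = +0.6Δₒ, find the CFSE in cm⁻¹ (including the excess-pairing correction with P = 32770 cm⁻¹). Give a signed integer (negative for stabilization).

Ligand charges: 4×(+0) from CO and 2×(-1) from CN⁻ sum to -2; with overall charge +0, Fe is +2.
Group 8 minus oxidation state +2 gives a d⁶ configuration for Fe²⁺.
Configuration: t₂g⁶ eg⁰.
CFSE(orbital) = 6×(-0.4Δₒ) + 0×(0.6Δₒ) = -2.4Δₒ; with Δₒ = 35650 cm⁻¹ that is -85560 cm⁻¹.
High-spin d⁶ would be t₂g⁴ eg² with 1 pair; low-spin has 3, so 2 excess pairs cost +2P = +65540 cm⁻¹.
Overall CFSE = -85560 + 65540 = -20020 cm⁻¹.

-20020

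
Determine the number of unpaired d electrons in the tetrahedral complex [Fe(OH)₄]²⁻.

4

Each OH⁻ contributes -1; 4 × (-1) = -4. With overall charge -2, Fe is in the +2 oxidation state.
Fe sits in group 8; removing 2 electrons leaves Fe²⁺ with 8 − 2 = 6 d electrons.
Tetrahedral fields are weak (Δₜ ≈ 4/9 Δₒ), so electrons fill high-spin.
Configuration: e^3 t2^3, giving 4 unpaired electrons.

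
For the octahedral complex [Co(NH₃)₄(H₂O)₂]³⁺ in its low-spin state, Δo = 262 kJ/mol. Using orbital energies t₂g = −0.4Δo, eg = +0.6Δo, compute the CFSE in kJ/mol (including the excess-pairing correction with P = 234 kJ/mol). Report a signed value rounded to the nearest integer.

Ligand charges: 4×(+0) from NH₃ and 2×(+0) from H₂O sum to +0; with overall charge +3, Co is +3.
Co sits in group 9; removing 3 electrons leaves Co³⁺ with 9 − 3 = 6 d electrons.
Electron filling gives t₂g⁶ eg⁰.
CFSE(orbital) = 6×(-0.4Δo) + 0×(0.6Δo) = -2.4Δo; with Δo = 262 kJ/mol that is -629 kJ/mol.
High-spin d⁶ would be t₂g⁴ eg² with 1 pair; low-spin has 3, so 2 excess pairs cost +2P = +468 kJ/mol.
Net CFSE = -629 + 468 = -161 kJ/mol.

-161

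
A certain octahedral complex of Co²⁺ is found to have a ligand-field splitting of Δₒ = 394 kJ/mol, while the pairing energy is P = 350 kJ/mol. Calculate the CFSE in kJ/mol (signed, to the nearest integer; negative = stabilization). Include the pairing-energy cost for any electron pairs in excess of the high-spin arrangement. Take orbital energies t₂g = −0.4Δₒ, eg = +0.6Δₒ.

-359

Co is in group 9, so Co²⁺ is d⁷ (9 − 2 = 7).
With Δₒ > P the complex is low-spin.
Configuration: t₂g⁶ eg¹.
Orbital CFSE = -1.8Δₒ = -1.8 × 394 = -709 kJ/mol.
Excess pairs vs high-spin: 3 − 2 = 1; pairing cost = +350 kJ/mol.
Net CFSE = -709 + 350 = -359 kJ/mol.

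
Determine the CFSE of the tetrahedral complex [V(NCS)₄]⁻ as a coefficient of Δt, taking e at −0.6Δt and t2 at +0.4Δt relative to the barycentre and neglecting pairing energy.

-1.2 Δt

Each NCS⁻ contributes -1; 4 × (-1) = -4. With overall charge -1, V is in the +3 oxidation state.
V sits in group 5; removing 3 electrons leaves V³⁺ with 5 − 3 = 2 d electrons.
Tetrahedral fields are weak (Δₜ ≈ 4/9 Δₒ), so electrons fill high-spin.
Configuration: e^2 t2^0.
CFSE = 2(-0.6Δt) + 0(0.4Δt) = -1.2Δt + 0.0Δt = -1.2Δt.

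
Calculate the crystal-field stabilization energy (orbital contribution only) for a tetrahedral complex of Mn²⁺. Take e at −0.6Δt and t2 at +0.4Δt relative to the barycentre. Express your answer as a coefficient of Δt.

0.0 Δt

Mn is in group 7, so Mn²⁺ is d⁵ (7 − 2 = 5).
With tetrahedral geometry the complex is necessarily high-spin.
Configuration: e^2 t2^3.
CFSE = 2(-0.6Δt) + 3(0.4Δt) = -1.2Δt + 1.2Δt = 0.0Δt.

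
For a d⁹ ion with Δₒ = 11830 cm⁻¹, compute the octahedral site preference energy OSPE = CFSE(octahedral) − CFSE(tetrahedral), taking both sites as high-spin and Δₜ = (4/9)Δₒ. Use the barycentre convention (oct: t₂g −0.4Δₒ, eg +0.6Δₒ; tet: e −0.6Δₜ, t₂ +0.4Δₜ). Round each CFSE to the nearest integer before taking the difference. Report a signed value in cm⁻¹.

In an octahedral site d⁹ (HS) is t₂g⁶ eg³, giving CFSE(oct) = -0.6Δₒ = -7098 cm⁻¹.
In a tetrahedral site the filling is e⁴ t₂⁵: CFSE(tet) = -0.4Δₜ = -0.4 × (4/9)(11830) = -2103 cm⁻¹.
OSPE = -7098 − (-2103) = -4995 cm⁻¹.

-4995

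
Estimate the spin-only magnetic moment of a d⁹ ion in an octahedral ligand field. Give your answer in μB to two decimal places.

1.73 μB

Configuration: t₂g⁶ eg³ → 1 unpaired electron.
μ(spin-only) = √[1(1+2)] = √3 ≈ 1.73 μB.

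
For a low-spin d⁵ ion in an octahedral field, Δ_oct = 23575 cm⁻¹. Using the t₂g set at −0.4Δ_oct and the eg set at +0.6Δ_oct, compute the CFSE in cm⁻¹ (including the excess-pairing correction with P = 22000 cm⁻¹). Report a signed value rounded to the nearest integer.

-3150

The d⁵ electrons fill as t₂g⁵ eg⁰.
The orbital stabilization is -2.0Δ_oct = -2.0 × 23575 = -47150 cm⁻¹.
High-spin d⁵ would be t₂g³ eg² with 0 pairs; low-spin has 2, so 2 excess pairs cost +2P = +44000 cm⁻¹.
Overall CFSE = -47150 + 44000 = -3150 cm⁻¹.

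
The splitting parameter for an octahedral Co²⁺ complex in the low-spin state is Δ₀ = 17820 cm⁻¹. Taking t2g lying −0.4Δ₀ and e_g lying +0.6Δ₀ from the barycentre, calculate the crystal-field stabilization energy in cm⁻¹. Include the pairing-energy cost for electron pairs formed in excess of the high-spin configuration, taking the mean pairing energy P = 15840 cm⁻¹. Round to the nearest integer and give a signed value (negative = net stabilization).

Group 9 minus oxidation state +2 gives a d⁷ configuration for Co²⁺.
Configuration: t2g^6 e_g^1.
Orbital CFSE = 6(-0.4) + 1(0.6) = -1.8Δ₀ = -1.8 × 17820 = -32076 cm⁻¹.
Relative to high-spin t2g^5 e_g^2 (2 paired), the low-spin configuration has 1 additional pair, contributing +1 × 15840 = +15840 cm⁻¹.
Net CFSE = -32076 + 15840 = -16236 cm⁻¹.

-16236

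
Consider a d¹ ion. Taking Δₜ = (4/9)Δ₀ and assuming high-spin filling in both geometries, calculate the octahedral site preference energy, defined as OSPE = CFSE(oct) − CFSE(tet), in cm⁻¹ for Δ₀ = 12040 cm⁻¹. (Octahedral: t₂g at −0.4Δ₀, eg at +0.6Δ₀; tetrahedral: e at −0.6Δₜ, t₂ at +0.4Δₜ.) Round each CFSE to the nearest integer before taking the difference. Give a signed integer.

-1605

Octahedral (high-spin): t2g^1 e_g^0, CFSE = 1(−0.4) + 0(+0.6) = -0.4Δ₀ = -0.4 × 12040 = -4816 cm⁻¹.
In a tetrahedral site the filling is e^1 t2^0: CFSE(tet) = -0.6Δₜ = -0.6 × (4/9)(12040) = -3211 cm⁻¹.
OSPE = CFSE(oct) − CFSE(tet) = -4816 − (-3211) = -1605 cm⁻¹.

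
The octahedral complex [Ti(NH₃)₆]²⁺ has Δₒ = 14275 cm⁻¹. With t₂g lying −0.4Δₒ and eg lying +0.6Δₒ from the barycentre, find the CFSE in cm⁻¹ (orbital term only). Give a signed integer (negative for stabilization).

NH₃ is neutral, so the +2 overall charge sits on Ti: oxidation state +2.
Ti²⁺: group 4, so d-count = 4 − 2 = 2.
For octahedral d² the high- and low-spin configurations coincide.
Electron filling gives t₂g² eg⁰.
The orbital stabilization is -0.8Δₒ = -0.8 × 14275 = -11420 cm⁻¹.

-11420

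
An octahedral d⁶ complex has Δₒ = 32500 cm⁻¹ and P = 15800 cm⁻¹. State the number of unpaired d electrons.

With Δₒ > P the complex is low-spin.
Configuration: t2g^6 e_g^0.
Unpaired electrons: 0.

0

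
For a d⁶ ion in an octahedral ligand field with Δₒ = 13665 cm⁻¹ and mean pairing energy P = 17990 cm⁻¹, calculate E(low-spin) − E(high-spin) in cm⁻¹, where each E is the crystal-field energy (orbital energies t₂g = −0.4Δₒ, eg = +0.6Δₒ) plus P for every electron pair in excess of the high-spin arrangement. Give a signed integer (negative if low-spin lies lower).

High-spin d⁶ fills as t₂g⁴ eg² with CFSE 4(−0.4) + 2(+0.6) = -0.4Δₒ = -5466 cm⁻¹.
Low-spin: t₂g⁶ eg⁰, orbital CFSE = -2.4Δₒ = -32796 cm⁻¹; plus 2 excess pairs × P = +35980 cm⁻¹; total 3184 cm⁻¹.
The difference is 3184 − (-5466) = 8650 cm⁻¹, so high-spin lies lower.

8650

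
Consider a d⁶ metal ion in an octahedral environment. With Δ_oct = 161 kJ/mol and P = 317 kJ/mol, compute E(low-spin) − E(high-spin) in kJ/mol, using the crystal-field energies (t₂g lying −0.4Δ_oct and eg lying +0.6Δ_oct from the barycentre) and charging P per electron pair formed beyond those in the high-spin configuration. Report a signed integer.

312

High-spin d⁶ fills as t₂g⁴ eg² with CFSE 4(−0.4) + 2(+0.6) = -0.4Δ_oct = -64 kJ/mol.
For low-spin the configuration is t₂g⁶ eg⁰: orbital energy -2.4 × 161 = -386 kJ/mol, and 2 additional pairs relative to high-spin add 634 kJ/mol, giving 248 kJ/mol.
E(LS) − E(HS) = 248 − (-64) = 312 kJ/mol.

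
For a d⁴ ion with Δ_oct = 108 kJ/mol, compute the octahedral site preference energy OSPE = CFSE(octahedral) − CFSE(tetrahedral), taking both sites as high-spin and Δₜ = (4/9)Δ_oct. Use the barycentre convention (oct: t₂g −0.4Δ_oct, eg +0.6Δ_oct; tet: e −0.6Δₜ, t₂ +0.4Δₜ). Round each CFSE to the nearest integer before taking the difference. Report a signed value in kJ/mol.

-46

In an octahedral site d⁴ (HS) is t2g^3 e_g^1, giving CFSE(oct) = -0.6Δ_oct = -65 kJ/mol.
Tetrahedral: e^2 t2^2, CFSE = 2(−0.6) + 2(+0.4) = -0.4Δₜ = -0.4 × (4/9) × 108 = -19 kJ/mol.
OSPE = CFSE(oct) − CFSE(tet) = -65 − (-19) = -46 kJ/mol.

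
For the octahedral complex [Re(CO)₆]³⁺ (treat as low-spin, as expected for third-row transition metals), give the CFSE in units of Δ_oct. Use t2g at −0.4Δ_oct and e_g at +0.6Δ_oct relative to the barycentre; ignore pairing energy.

CO is neutral, so the +3 overall charge sits on Re: oxidation state +3.
Re sits in group 7; removing 3 electrons leaves Re³⁺ with 7 − 3 = 4 d electrons.
Configuration: t2g^4 e_g^0.
CFSE = 4(-0.4Δ_oct) + 0(0.6Δ_oct) = -1.6Δ_oct + 0.0Δ_oct = -1.6Δ_oct.

-1.6 Δ_oct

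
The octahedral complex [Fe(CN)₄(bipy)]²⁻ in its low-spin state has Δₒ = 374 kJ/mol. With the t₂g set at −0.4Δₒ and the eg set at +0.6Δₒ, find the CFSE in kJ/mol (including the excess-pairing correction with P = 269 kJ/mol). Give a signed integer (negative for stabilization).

-360

Ligand charges: 4×(-1) from CN⁻ and 1×(+0) from bipy sum to -4; with overall charge -2, Fe is +2.
Fe is in group 8, so Fe²⁺ is d⁶ (8 − 2 = 6).
Configuration: t₂g⁶ eg⁰.
The orbital stabilization is -2.4Δₒ = -2.4 × 374 = -898 kJ/mol.
High-spin d⁶ would be t₂g⁴ eg² with 1 pair; low-spin has 3, so 2 excess pairs cost +2P = +538 kJ/mol.
Net CFSE = -898 + 538 = -360 kJ/mol.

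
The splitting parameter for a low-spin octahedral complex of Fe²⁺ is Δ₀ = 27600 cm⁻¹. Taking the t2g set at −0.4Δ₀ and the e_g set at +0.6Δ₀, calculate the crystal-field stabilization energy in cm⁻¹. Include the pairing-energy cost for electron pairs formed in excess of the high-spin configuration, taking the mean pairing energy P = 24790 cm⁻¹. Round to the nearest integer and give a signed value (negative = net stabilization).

-16660

Fe is in group 8, so Fe²⁺ is d⁶ (8 − 2 = 6).
The d⁶ electrons fill as t2g^6 e_g^0.
The orbital stabilization is -2.4Δ₀ = -2.4 × 27600 = -66240 cm⁻¹.
Relative to high-spin t2g^4 e_g^2 (1 paired), the low-spin configuration has 2 additional pairs, contributing +2 × 24790 = +49580 cm⁻¹.
Combining: -66240 + 49580 = -16660 cm⁻¹.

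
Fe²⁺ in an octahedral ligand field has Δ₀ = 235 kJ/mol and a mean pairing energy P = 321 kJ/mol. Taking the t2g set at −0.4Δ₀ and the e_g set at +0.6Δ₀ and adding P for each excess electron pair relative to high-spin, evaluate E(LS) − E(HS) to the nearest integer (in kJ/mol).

172

Fe is in group 8, so Fe²⁺ is d⁶ (8 − 2 = 6).
High-spin: t2g^4 e_g^2, CFSE = -0.4Δ₀ = -94 kJ/mol.
Low-spin: t2g^6 e_g^0, orbital CFSE = -2.4Δ₀ = -564 kJ/mol; plus 2 excess pairs × P = +642 kJ/mol; total 78 kJ/mol.
Thus E(LS) − E(HS) = 172 kJ/mol.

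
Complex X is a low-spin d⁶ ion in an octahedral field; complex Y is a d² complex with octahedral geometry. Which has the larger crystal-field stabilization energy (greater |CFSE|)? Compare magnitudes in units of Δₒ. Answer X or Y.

X: t₂g⁶ eg⁰, CFSE = -2.4Δₒ.
Y: t2g^2 e_g^0, CFSE = -0.8Δₒ.
So X has the larger |CFSE|.

X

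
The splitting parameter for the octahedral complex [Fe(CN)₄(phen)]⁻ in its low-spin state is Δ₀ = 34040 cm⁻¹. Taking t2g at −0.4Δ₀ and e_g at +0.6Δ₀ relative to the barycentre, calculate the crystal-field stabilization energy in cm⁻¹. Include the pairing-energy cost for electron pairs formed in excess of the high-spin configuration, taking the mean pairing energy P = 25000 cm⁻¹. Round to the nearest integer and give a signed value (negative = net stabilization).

-18080

Ligand charges: 4×(-1) from CN⁻ and 1×(+0) from phen sum to -4; with overall charge -1, Fe is +3.
Group 8 minus oxidation state +3 gives a d⁵ configuration for Fe³⁺.
The d⁵ electrons fill as t2g^5 e_g^0.
The orbital stabilization is -2.0Δ₀ = -2.0 × 34040 = -68080 cm⁻¹.
Relative to high-spin t2g^3 e_g^2 (0 paired), the low-spin configuration has 2 additional pairs, contributing +2 × 25000 = +50000 cm⁻¹.
Overall CFSE = -68080 + 50000 = -18080 cm⁻¹.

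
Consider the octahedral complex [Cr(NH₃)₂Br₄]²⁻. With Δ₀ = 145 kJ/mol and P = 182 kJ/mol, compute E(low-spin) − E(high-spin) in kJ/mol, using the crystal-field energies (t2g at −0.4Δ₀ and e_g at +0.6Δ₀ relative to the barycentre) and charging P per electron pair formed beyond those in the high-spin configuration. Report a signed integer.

Ligand charges: 2×(+0) from NH₃ and 4×(-1) from Br⁻ sum to -4; with overall charge -2, Cr is +2.
Cr²⁺: group 6, so d-count = 6 − 2 = 4.
High-spin d⁴ fills as t2g^3 e_g^1 with CFSE 3(−0.4) + 1(+0.6) = -0.6Δ₀ = -87 kJ/mol.
Low-spin: t2g^4 e_g^0, orbital CFSE = -1.6Δ₀ = -232 kJ/mol; plus 1 excess pair × P = +182 kJ/mol; total -50 kJ/mol.
Thus E(LS) − E(HS) = 37 kJ/mol.

37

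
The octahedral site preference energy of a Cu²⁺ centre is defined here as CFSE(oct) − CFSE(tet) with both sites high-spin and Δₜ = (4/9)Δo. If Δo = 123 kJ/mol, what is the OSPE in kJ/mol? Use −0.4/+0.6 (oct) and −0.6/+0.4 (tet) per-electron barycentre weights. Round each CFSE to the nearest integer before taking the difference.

Cu²⁺: group 11, so d-count = 11 − 2 = 9.
Octahedral (high-spin): t₂g⁶ eg³, CFSE = 6(−0.4) + 3(+0.6) = -0.6Δo = -0.6 × 123 = -74 kJ/mol.
Tetrahedral e⁴ t₂⁵ gives -0.4Δₜ = -0.4 × (4/9) × 123 = -22 kJ/mol.
Subtracting, OSPE = -74 − (-22) = -52 kJ/mol.

-52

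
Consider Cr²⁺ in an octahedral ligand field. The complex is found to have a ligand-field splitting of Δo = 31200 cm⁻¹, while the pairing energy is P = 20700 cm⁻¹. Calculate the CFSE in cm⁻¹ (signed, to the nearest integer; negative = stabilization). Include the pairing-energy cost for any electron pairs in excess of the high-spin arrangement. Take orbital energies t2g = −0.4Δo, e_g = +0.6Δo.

Cr is in group 6, so Cr²⁺ is d⁴ (6 − 2 = 4).
With Δo > P the complex is low-spin.
That gives t2g^4 e_g^0.
Orbital CFSE = -1.6Δo = -1.6 × 31200 = -49920 cm⁻¹.
Excess pairs vs high-spin: 1 − 0 = 1; pairing cost = +20700 cm⁻¹.
Net CFSE = -49920 + 20700 = -29220 cm⁻¹.

-29220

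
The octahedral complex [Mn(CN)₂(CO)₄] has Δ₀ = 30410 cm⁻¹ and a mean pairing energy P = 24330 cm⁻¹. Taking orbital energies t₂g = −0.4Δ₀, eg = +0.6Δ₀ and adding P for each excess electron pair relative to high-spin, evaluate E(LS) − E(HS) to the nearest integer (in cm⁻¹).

-12160

Ligand charges: 2×(-1) from CN⁻ and 4×(+0) from CO sum to -2; with overall charge +0, Mn is +2.
Group 7 minus oxidation state +2 gives a d⁵ configuration for Mn²⁺.
High-spin: t₂g³ eg², CFSE = 0.0Δ₀ = 0 cm⁻¹.
Low-spin: t₂g⁵ eg⁰, orbital CFSE = -2.0Δ₀ = -60820 cm⁻¹; plus 2 excess pairs × P = +48660 cm⁻¹; total -12160 cm⁻¹.
The difference is -12160 − (0) = -12160 cm⁻¹, so low-spin lies lower.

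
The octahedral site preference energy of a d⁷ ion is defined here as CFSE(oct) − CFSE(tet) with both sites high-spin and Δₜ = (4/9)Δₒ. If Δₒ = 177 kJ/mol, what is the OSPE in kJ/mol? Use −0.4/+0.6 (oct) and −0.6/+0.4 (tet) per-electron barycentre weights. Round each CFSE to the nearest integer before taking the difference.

-48

Octahedral high-spin t₂g⁵ eg²: CFSE = -0.8 × 177 = -142 kJ/mol.
Tetrahedral e⁴ t₂³ gives -1.2Δₜ = -1.2 × (4/9) × 177 = -94 kJ/mol.
Subtracting, OSPE = -142 − (-94) = -48 kJ/mol.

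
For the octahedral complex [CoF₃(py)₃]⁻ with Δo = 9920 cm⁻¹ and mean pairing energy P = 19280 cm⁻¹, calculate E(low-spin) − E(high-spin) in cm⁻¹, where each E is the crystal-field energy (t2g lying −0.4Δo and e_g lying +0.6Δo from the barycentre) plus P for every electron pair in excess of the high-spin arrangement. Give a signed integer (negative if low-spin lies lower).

Ligand charges: 3×(-1) from F⁻ and 3×(+0) from py sum to -3; with overall charge -1, Co is +2.
Co²⁺: group 9, so d-count = 9 − 2 = 7.
High-spin d⁷ fills as t2g^5 e_g^2 with CFSE 5(−0.4) + 2(+0.6) = -0.8Δo = -7936 cm⁻¹.
Low-spin t2g^6 e_g^1 gives -1.8Δo = -17856 cm⁻¹, but forming 1 extra pair costs 1P = 19280 cm⁻¹, so E(LS) = -17856 + 19280 = 1424 cm⁻¹.
Thus E(LS) − E(HS) = 9360 cm⁻¹.

9360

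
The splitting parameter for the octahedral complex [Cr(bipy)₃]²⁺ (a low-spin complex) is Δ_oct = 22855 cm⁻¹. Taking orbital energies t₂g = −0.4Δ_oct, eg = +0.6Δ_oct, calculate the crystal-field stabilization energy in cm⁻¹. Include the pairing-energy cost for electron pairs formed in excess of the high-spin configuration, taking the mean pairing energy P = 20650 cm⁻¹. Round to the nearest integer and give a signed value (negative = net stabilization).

bipy is neutral, so the +2 overall charge sits on Cr: oxidation state +2.
Cr sits in group 6; removing 2 electrons leaves Cr²⁺ with 6 − 2 = 4 d electrons.
Electron filling gives t₂g⁴ eg⁰.
The orbital stabilization is -1.6Δ_oct = -1.6 × 22855 = -36568 cm⁻¹.
High-spin d⁴ would be t₂g³ eg¹ with 0 pairs; low-spin has 1, so 1 excess pair costs +1P = +20650 cm⁻¹.
Combining: -36568 + 20650 = -15918 cm⁻¹.

-15918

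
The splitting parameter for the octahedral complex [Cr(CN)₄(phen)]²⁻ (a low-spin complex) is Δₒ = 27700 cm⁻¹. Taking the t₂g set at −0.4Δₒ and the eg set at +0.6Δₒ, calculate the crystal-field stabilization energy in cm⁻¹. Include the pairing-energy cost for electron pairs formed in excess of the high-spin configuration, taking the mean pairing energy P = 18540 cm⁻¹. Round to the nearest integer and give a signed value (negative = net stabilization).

-25780

Ligand charges: 4×(-1) from CN⁻ and 1×(+0) from phen sum to -4; with overall charge -2, Cr is +2.
Cr is in group 6, so Cr²⁺ is d⁴ (6 − 2 = 4).
Configuration: t₂g⁴ eg⁰.
CFSE(orbital) = 4×(-0.4Δₒ) + 0×(0.6Δₒ) = -1.6Δₒ; with Δₒ = 27700 cm⁻¹ that is -44320 cm⁻¹.
Relative to high-spin t₂g³ eg¹ (0 paired), the low-spin configuration has 1 additional pair, contributing +1 × 18540 = +18540 cm⁻¹.
Overall CFSE = -44320 + 18540 = -25780 cm⁻¹.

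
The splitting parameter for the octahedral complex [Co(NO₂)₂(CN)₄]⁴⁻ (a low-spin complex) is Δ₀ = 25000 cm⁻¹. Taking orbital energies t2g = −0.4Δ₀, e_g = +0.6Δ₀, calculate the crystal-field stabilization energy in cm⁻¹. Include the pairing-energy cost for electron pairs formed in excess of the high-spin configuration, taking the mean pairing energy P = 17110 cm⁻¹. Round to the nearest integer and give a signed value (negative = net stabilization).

-27890

Ligand charges: 2×(-1) from NO₂⁻ and 4×(-1) from CN⁻ sum to -6; with overall charge -4, Co is +2.
Group 9 minus oxidation state +2 gives a d⁷ configuration for Co²⁺.
Electron filling gives t2g^6 e_g^1.
Orbital CFSE = 6(-0.4) + 1(0.6) = -1.8Δ₀ = -1.8 × 25000 = -45000 cm⁻¹.
Relative to high-spin t2g^5 e_g^2 (2 paired), the low-spin configuration has 1 additional pair, contributing +1 × 17110 = +17110 cm⁻¹.
Combining: -45000 + 17110 = -27890 cm⁻¹.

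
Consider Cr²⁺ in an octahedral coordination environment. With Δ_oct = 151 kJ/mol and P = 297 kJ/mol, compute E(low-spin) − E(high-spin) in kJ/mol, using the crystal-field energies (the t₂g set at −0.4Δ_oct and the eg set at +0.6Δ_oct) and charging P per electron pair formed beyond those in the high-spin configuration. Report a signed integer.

146

Cr²⁺: group 6, so d-count = 6 − 2 = 4.
High-spin d⁴ fills as t₂g³ eg¹ with CFSE 3(−0.4) + 1(+0.6) = -0.6Δ_oct = -91 kJ/mol.
Low-spin t₂g⁴ eg⁰ gives -1.6Δ_oct = -242 kJ/mol, but forming 1 extra pair costs 1P = 297 kJ/mol, so E(LS) = -242 + 297 = 55 kJ/mol.
E(LS) − E(HS) = 55 − (-91) = 146 kJ/mol.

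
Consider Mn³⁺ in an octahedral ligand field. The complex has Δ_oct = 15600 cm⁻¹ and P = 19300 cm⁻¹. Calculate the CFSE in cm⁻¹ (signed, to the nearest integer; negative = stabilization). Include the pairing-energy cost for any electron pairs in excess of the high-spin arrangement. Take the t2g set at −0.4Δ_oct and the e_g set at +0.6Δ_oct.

-9360

Mn is in group 7, so Mn³⁺ is d⁴ (7 − 3 = 4).
With Δ_oct < P the complex is high-spin.
Configuration: t2g^3 e_g^1.
Orbital CFSE = -0.6Δ_oct = -0.6 × 15600 = -9360 cm⁻¹.
High-spin has no excess pairs, so no pairing correction applies.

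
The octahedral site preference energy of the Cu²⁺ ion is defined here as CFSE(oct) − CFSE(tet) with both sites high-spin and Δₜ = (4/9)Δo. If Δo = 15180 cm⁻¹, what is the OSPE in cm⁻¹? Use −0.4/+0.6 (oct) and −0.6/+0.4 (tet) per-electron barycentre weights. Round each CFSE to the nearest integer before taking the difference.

Group 11 minus oxidation state +2 gives a d⁹ configuration for Cu²⁺.
Octahedral (high-spin): t₂g⁶ eg³, CFSE = 6(−0.4) + 3(+0.6) = -0.6Δo = -0.6 × 15180 = -9108 cm⁻¹.
In a tetrahedral site the filling is e⁴ t₂⁵: CFSE(tet) = -0.4Δₜ = -0.4 × (4/9)(15180) = -2699 cm⁻¹.
Subtracting, OSPE = -9108 − (-2699) = -6409 cm⁻¹.

-6409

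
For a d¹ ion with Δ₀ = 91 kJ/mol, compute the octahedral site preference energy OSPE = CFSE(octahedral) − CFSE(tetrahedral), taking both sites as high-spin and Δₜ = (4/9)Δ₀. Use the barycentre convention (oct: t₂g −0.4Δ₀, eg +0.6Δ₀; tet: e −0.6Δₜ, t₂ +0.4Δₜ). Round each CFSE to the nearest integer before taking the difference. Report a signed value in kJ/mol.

Octahedral high-spin t2g^1 e_g^0: CFSE = -0.4 × 91 = -36 kJ/mol.
Tetrahedral e^1 t2^0 gives -0.6Δₜ = -0.6 × (4/9) × 91 = -24 kJ/mol.
Subtracting, OSPE = -36 − (-24) = -12 kJ/mol.

-12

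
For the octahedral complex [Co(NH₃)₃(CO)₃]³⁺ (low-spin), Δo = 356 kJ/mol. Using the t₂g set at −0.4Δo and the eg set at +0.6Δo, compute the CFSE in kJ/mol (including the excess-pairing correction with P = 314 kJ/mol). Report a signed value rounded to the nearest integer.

Ligand charges: 3×(+0) from NH₃ and 3×(+0) from CO sum to +0; with overall charge +3, Co is +3.
Co sits in group 9; removing 3 electrons leaves Co³⁺ with 9 − 3 = 6 d electrons.
The d⁶ electrons fill as t₂g⁶ eg⁰.
CFSE(orbital) = 6×(-0.4Δo) + 0×(0.6Δo) = -2.4Δo; with Δo = 356 kJ/mol that is -854 kJ/mol.
Pairing penalty: 3 pairs vs 1 in the high-spin reference → 2 extra × P = 628 kJ/mol.
Overall CFSE = -854 + 628 = -226 kJ/mol.

-226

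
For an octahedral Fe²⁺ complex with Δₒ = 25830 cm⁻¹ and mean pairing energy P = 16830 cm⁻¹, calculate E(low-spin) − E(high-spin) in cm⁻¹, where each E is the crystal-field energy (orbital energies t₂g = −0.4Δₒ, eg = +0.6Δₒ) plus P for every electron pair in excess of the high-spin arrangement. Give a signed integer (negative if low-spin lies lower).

-18000

Fe²⁺: group 8, so d-count = 8 − 2 = 6.
In the high-spin limit (t₂g⁴ eg²) the orbital term is -0.4Δₒ = -10332 cm⁻¹, with no excess pairing.
Low-spin: t₂g⁶ eg⁰, orbital CFSE = -2.4Δₒ = -61992 cm⁻¹; plus 2 excess pairs × P = +33660 cm⁻¹; total -28332 cm⁻¹.
E(LS) − E(HS) = -28332 − (-10332) = -18000 cm⁻¹.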